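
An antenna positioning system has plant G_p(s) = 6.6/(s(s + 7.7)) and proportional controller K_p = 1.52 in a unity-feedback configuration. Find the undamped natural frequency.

1 + K_p·G_p(s) = 0 gives s² + 7.7s + 10.03 = 0.
So ω_n² = 10.03 ⇒ ω_n = 3.167 rad/s, and ζ = 7.7/(2ω_n) = 1.22.

ω_n = 3.17 rad/s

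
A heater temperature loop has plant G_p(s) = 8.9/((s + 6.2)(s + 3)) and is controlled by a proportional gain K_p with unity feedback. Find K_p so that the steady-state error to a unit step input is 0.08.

The loop is type 0, so e_ss(step) = 1/(1 + K_pos) with K_pos = K_p·G_p(0).
G_p(0) = 0.4785. Require 1/(1 + K_p·0.4785) = 0.08, so 1 + 0.4785·K_p = 12.5.
K_p = (12.5 − 1)/0.4785 = 24.

K_p = 24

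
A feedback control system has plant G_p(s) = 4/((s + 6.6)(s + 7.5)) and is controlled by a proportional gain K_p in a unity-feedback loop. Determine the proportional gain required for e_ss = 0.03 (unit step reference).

K_p = 400

Steady-state error for a unit step on this type-0 loop is 1/(1 + K_p·G_p(0)).
G_p(0) = 0.08081. Require 1/(1 + K_p·0.08081) = 0.03, so 1 + 0.08081·K_p = 33.33.
K_p = (33.33 − 1)/0.08081 = 400.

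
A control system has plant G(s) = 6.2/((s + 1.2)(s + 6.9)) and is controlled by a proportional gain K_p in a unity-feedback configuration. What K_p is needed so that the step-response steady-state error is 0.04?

K_p = 32.1

The loop is type 0, so e_ss(step) = 1/(1 + K_pos) with K_pos = K_p·G(0).
G(0) = 0.7488. Require 1/(1 + K_p·0.7488) = 0.04, so 1 + 0.7488·K_p = 25.
K_p = (25 − 1)/0.7488 = 32.1.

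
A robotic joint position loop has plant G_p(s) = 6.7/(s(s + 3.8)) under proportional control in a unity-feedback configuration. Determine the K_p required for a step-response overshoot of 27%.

From %OS = 100·exp(−πζ/√(1−ζ²)) = 27%, ζ = −ln(0.27)/√(π²+ln²(0.27)) = 0.3847.
Characteristic equation s² + 3.8s + 6.7K_p = 0 gives ζ = 3.8/(2√(6.7K_p)).
Setting ζ = 0.3847: √(6.7K_p) = 3.8/(2·0.3847) = 4.939, so K_p = 24.39/6.7 = 3.64.

K_p = 3.64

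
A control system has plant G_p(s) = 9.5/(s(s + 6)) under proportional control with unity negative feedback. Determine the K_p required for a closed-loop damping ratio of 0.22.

K_p = 19.6

Closed-loop characteristic equation: s² + 6s + K_p·9.5 = 0.
So ω_n = √(9.5K_p) and 2ζω_n = 6, giving ζ = 6/(2√(9.5K_p)).
Setting ζ = 0.22: √(9.5K_p) = 6/(2·0.22) = 13.64, so K_p = 186/9.5 = 19.6.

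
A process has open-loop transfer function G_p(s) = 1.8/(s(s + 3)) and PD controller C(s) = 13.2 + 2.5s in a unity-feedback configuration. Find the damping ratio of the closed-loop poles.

Forward path: (13.2 + 2.5s)·1.8/(s(s+3)). The closed-loop characteristic equation is s² + (3 + 1.8·2.5)s + 1.8·13.2 = 0.
That is s² + 7.5s + 23.76 = 0, so ω_n = 4.874 rad/s and ζ = 7.5/(2·4.874) = 0.7693.

ζ = 0.769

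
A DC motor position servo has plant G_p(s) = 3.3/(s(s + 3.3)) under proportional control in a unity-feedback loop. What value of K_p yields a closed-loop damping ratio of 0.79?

K_p = 1.32

Closed-loop characteristic equation: s² + 3.3s + K_p·3.3 = 0.
So ω_n = √(3.3K_p) and 2ζω_n = 3.3, giving ζ = 3.3/(2√(3.3K_p)).
Setting ζ = 0.79: √(3.3K_p) = 3.3/(2·0.79) = 2.089, so K_p = 4.362/3.3 = 1.32.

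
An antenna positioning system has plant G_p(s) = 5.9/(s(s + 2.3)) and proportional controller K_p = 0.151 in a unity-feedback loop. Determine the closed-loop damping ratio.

With unity feedback the closed-loop characteristic equation is s² + 2.3s + 0.151·5.9 = s² + 2.3s + 0.8909 = 0.
Matching s² + 2ζω_n s + ω_n²: ω_n = √0.8909 = 0.9439 rad/s and 2ζω_n = 2.3, so ζ = 2.3/(2·0.9439) = 1.22.

ζ = 1.22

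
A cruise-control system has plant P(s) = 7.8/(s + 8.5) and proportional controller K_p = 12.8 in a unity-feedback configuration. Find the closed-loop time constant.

Closed-loop transfer function: T(s) = K_p·P(s)/(1 + K_p·P(s)) = 99.84/(s + 8.5 + 99.84) = 99.84/(s + 108.3).
Time constant τ = 1/108.3 = 0.00923 s.

τ = 0.00923 s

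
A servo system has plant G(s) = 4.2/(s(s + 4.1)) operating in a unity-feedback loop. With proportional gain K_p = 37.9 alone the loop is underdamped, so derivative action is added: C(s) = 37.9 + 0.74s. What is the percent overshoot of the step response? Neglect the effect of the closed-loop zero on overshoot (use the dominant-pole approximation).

Forward path: (37.9 + 0.74s)·4.2/(s(s+4.1)). The closed-loop characteristic equation is s² + (4.1 + 4.2·0.74)s + 4.2·37.9 = 0.
That is s² + 7.208s + 159.2 = 0, so ω_n = 12.62 rad/s and ζ = 7.208/(2·12.62) = 0.2857.
%OS = 100·exp(−πζ/√(1−ζ²)) = 39.2%.

39.2%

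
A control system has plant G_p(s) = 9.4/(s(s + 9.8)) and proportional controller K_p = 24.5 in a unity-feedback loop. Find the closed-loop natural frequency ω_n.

ω_n = 15.2 rad/s

1 + K_p·G_p(s) = 0 gives s² + 9.8s + 230.3 = 0.
Matching s² + 2ζω_n s + ω_n²: ω_n = √230.3 = 15.18 rad/s and 2ζω_n = 9.8, so ζ = 9.8/(2·15.18) = 0.323.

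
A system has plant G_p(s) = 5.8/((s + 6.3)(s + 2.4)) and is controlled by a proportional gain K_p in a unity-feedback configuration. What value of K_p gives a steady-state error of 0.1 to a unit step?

K_p = 23.5

For a type-0 loop with proportional control, e_ss = 1/(1 + K_p·G_p(0)).
G_p(0) = 0.3836. Require 1/(1 + K_p·0.3836) = 0.1, so 1 + 0.3836·K_p = 10.
K_p = (10 − 1)/0.3836 = 23.5.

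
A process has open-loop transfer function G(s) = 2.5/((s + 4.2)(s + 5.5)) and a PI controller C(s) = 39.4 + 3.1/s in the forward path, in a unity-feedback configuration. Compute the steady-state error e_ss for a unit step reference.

The open loop C(s)G(s) has a pole at the origin (type 1), so the static position error constant is infinite and e_ss = 1/(1+∞) = 0.

0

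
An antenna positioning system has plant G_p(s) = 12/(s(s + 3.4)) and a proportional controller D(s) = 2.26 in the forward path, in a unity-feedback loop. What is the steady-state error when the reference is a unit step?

The open loop D(s)G_p(s) has a pole at the origin (type 1), so the static position error constant is infinite and e_ss = 1/(1+∞) = 0.

0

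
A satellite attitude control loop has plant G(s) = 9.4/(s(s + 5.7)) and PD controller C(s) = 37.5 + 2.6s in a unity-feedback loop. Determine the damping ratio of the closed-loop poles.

ζ = 0.803

Forward path: (37.5 + 2.6s)·9.4/(s(s+5.7)). The closed-loop characteristic equation is s² + (5.7 + 9.4·2.6)s + 9.4·37.5 = 0.
That is s² + 30.14s + 352.5 = 0, so ω_n = 18.77 rad/s and ζ = 30.14/(2·18.77) = 0.8027.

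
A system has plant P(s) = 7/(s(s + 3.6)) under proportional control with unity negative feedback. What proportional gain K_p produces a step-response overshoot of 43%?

From %OS = 100·exp(−πζ/√(1−ζ²)) = 43%, ζ = −ln(0.43)/√(π²+ln²(0.43)) = 0.2594.
Characteristic equation s² + 3.6s + 7K_p = 0 gives ζ = 3.6/(2√(7K_p)).
Setting ζ = 0.2594: √(7K_p) = 3.6/(2·0.2594) = 6.938, so K_p = 48.13/7 = 6.88.

K_p = 6.88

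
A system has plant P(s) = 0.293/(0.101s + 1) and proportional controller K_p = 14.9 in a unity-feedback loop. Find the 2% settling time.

T_s ≈ 0.0753 s

Closed loop: T(s) = K_p·P/(1+K_p·P) = 4.366/(0.101s + 1 + 4.366), with pole at s = −(1 + 4.366)/0.101 = −53.13.
τ = 1/53.13 = 0.01882 s, so 2% settling time ≈ 4τ = 0.0753 s.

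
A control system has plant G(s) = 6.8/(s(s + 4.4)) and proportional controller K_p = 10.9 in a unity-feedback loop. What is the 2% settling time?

T_s ≈ 1.82 s

The closed-loop denominator s² + 4.4s + 74.12 gives ω_n = √74.12 = 8.609 and ζ = 4.4/(2ω_n) = 0.2555.
2% settling time T_s ≈ 4/(ζω_n) = 4/2.2 = 1.82 s.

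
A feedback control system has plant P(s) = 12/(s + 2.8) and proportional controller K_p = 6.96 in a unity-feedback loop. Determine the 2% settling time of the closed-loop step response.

T_s ≈ 0.0463 s

Closed-loop transfer function: T(s) = K_p·P(s)/(1 + K_p·P(s)) = 83.52/(s + 2.8 + 83.52) = 83.52/(s + 86.32).
Time constant τ = 1/86.32 = 0.01158 s, so the 2% settling time is about 4τ = 0.0463 s.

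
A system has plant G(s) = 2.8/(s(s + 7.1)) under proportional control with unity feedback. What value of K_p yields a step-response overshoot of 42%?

From %OS = 100·exp(−πζ/√(1−ζ²)) = 42%, ζ = −ln(0.42)/√(π²+ln²(0.42)) = 0.2662.
Characteristic equation s² + 7.1s + 2.8K_p = 0 gives ζ = 7.1/(2√(2.8K_p)).
Setting ζ = 0.2662: √(2.8K_p) = 7.1/(2·0.2662) = 13.34, so K_p = 177.9/2.8 = 63.5.

K_p = 63.5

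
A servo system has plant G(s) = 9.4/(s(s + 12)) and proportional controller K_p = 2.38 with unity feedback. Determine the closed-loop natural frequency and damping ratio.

The closed-loop denominator is s(s+12) + 2.38·9.4 = s² + 12s + 22.37.
Matching s² + 2ζω_n s + ω_n²: ω_n = √22.37 = 4.73 rad/s and 2ζω_n = 12, so ζ = 12/(2·4.73) = 1.27.

ω_n = 4.73 rad/s, ζ = 1.27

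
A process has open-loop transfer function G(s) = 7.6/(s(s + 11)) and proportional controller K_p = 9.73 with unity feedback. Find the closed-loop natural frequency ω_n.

ω_n = 8.6 rad/s

1 + K_p·G(s) = 0 gives s² + 11s + 73.95 = 0.
So ω_n² = 73.95 ⇒ ω_n = 8.599 rad/s, and ζ = 11/(2ω_n) = 0.64.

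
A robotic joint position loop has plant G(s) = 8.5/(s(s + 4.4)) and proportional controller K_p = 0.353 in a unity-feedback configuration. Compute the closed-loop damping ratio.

ζ = 1.27

The closed-loop denominator is s(s+4.4) + 0.353·8.5 = s² + 4.4s + 3.
Matching s² + 2ζω_n s + ω_n²: ω_n = √3 = 1.732 rad/s and 2ζω_n = 4.4, so ζ = 4.4/(2·1.732) = 1.27.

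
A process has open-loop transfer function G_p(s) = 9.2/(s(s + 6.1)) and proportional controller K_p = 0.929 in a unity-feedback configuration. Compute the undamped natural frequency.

ω_n = 2.92 rad/s

1 + K_p·G_p(s) = 0 gives s² + 6.1s + 8.547 = 0.
Matching s² + 2ζω_n s + ω_n²: ω_n = √8.547 = 2.923 rad/s and 2ζω_n = 6.1, so ζ = 6.1/(2·2.923) = 1.04.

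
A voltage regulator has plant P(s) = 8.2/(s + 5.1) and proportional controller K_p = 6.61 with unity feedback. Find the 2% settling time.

T_s ≈ 0.0675 s

Closed-loop transfer function: T(s) = K_p·P(s)/(1 + K_p·P(s)) = 54.2/(s + 5.1 + 54.2) = 54.2/(s + 59.3).
Time constant τ = 1/59.3 = 0.01686 s, so the 2% settling time is about 4τ = 0.0675 s.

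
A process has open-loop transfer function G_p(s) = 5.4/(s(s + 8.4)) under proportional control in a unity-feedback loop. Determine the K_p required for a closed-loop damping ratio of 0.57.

Closed-loop characteristic equation: s² + 8.4s + K_p·5.4 = 0.
So ω_n = √(5.4K_p) and 2ζω_n = 8.4, giving ζ = 8.4/(2√(5.4K_p)).
Setting ζ = 0.57: √(5.4K_p) = 8.4/(2·0.57) = 7.368, so K_p = 54.29/5.4 = 10.1.

K_p = 10.1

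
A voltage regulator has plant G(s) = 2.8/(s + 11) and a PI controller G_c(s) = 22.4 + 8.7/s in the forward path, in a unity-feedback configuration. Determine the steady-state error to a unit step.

The open loop G_c(s)G(s) has a pole at the origin (type 1), so the static position error constant is infinite and e_ss = 1/(1+∞) = 0.

0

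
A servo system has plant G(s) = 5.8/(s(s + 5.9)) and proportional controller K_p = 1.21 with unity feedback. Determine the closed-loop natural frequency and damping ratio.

ω_n = 2.65 rad/s, ζ = 1.11

1 + K_p·G(s) = 0 gives s² + 5.9s + 7.018 = 0.
Matching s² + 2ζω_n s + ω_n²: ω_n = √7.018 = 2.649 rad/s and 2ζω_n = 5.9, so ζ = 5.9/(2·2.649) = 1.11.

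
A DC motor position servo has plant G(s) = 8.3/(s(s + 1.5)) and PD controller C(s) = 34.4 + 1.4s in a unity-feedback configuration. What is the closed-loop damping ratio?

Forward path: (34.4 + 1.4s)·8.3/(s(s+1.5)). The closed-loop characteristic equation is s² + (1.5 + 8.3·1.4)s + 8.3·34.4 = 0.
That is s² + 13.12s + 285.5 = 0, so ω_n = 16.9 rad/s and ζ = 13.12/(2·16.9) = 0.3882.

ζ = 0.388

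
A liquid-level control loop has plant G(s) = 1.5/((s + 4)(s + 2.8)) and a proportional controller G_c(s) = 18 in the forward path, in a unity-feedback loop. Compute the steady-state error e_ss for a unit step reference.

The loop is type 0. Static position error constant K_pos = G_c(0)·G(0) = 18·0.1339 = 2.411.
Steady-state error to a unit step: e_ss = 1/(1+K_pos) = 1/3.411 = 0.293.

0.293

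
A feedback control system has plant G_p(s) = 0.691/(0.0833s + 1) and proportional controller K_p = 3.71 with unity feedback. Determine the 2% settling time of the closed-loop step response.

Closed loop: T(s) = K_p·G_p/(1+K_p·G_p) = 2.564/(0.0833s + 1 + 2.564), with pole at s = −(1 + 2.564)/0.0833 = −42.78.
τ = 1/42.78 = 0.02338 s, so 2% settling time ≈ 4τ = 0.0935 s.

T_s ≈ 0.0935 s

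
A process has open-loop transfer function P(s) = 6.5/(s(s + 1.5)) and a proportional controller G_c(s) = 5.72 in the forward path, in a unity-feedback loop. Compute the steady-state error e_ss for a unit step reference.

0

The open loop G_c(s)P(s) has a pole at the origin (type 1), so the static position error constant is infinite and e_ss = 1/(1+∞) = 0.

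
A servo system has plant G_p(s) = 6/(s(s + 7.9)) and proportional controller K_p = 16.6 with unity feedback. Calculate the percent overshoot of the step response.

25.8%

From 1 + K_pG_p(s) = 0: s² + 7.9s + 99.6 = 0 ⇒ ω_n = 9.98, ζ = 0.3958.
%OS = 100·exp(−πζ/√(1−ζ²)) = 100·exp(−π·0.3958/√0.8433) = 25.8%.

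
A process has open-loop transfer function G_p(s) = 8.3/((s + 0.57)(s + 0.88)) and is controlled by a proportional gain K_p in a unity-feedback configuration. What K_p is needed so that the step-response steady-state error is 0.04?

The loop is type 0, so e_ss(step) = 1/(1 + K_pos) with K_pos = K_p·G_p(0).
G_p(0) = 16.55. Require 1/(1 + K_p·16.55) = 0.04, so 1 + 16.55·K_p = 25.
K_p = (25 − 1)/16.55 = 1.45.

K_p = 1.45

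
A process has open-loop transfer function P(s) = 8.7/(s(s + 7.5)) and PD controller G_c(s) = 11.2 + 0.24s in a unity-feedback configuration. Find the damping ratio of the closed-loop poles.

ζ = 0.486

Forward path: (11.2 + 0.24s)·8.7/(s(s+7.5)). The closed-loop characteristic equation is s² + (7.5 + 8.7·0.24)s + 8.7·11.2 = 0.
That is s² + 9.588s + 97.44 = 0, so ω_n = 9.871 rad/s and ζ = 9.588/(2·9.871) = 0.4857.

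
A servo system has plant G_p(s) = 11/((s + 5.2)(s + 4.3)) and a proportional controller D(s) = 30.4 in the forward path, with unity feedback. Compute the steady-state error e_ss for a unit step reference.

0.0627

The loop is type 0. Static position error constant K_pos = D(0)·G_p(0) = 30.4·0.4919 = 14.96.
Steady-state error to a unit step: e_ss = 1/(1+K_pos) = 1/15.96 = 0.0627.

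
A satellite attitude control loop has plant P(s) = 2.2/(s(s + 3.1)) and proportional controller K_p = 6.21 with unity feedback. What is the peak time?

From 1 + K_pP(s) = 0: s² + 3.1s + 13.66 = 0 ⇒ ω_n = 3.696, ζ = 0.4193.
Damped frequency ω_d = ω_n√(1−ζ²) = 3.356 rad/s, so peak time T_p = π/ω_d = 0.936 s.

T_p = 0.936 s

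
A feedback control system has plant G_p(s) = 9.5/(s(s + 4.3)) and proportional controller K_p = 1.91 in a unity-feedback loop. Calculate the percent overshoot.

Closed-loop characteristic equation: s² + 4.3s + 18.14 = 0, so ω_n = 4.26 rad/s and ζ = 4.3/(2·4.26) = 0.5047.
%OS = 100·exp(−πζ/√(1−ζ²)) = 100·exp(−π·0.5047/√0.7452) = 15.9%.

15.9%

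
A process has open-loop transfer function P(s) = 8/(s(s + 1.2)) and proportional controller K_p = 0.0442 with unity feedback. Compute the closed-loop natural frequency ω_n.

The closed-loop denominator is s(s+1.2) + 0.0442·8 = s² + 1.2s + 0.3536.
So ω_n² = 0.3536 ⇒ ω_n = 0.5946 rad/s, and ζ = 1.2/(2ω_n) = 1.01.

ω_n = 0.595 rad/s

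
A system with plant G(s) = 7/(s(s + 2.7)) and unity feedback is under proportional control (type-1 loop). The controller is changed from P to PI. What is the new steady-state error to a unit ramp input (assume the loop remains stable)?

The integrator raises the loop to type 2, so K_v → ∞ and e_ss to a ramp is zero.

0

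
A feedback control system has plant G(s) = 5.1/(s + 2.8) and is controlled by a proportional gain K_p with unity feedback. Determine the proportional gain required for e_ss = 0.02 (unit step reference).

For a type-0 loop with proportional control, e_ss = 1/(1 + K_p·G(0)).
G(0) = 1.821. Require 1/(1 + K_p·1.821) = 0.02, so 1 + 1.821·K_p = 50.
K_p = (50 − 1)/1.821 = 26.9.

K_p = 26.9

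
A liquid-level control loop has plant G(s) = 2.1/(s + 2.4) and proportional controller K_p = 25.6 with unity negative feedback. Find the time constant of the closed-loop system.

Closed-loop transfer function: T(s) = K_p·G(s)/(1 + K_p·G(s)) = 53.76/(s + 2.4 + 53.76) = 53.76/(s + 56.16).
Time constant τ = 1/56.16 = 0.0178 s.

τ = 0.0178 s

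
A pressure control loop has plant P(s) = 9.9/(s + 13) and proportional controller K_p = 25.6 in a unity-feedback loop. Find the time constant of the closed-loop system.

Closed-loop transfer function: T(s) = K_p·P(s)/(1 + K_p·P(s)) = 253.4/(s + 13 + 253.4) = 253.4/(s + 266.4).
Time constant τ = 1/266.4 = 0.00375 s.

τ = 0.00375 s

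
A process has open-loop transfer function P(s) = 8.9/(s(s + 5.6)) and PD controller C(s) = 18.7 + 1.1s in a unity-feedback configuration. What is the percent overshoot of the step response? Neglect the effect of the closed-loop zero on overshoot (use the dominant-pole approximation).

9.68%

Forward path: (18.7 + 1.1s)·8.9/(s(s+5.6)). The closed-loop characteristic equation is s² + (5.6 + 8.9·1.1)s + 8.9·18.7 = 0.
That is s² + 15.39s + 166.4 = 0, so ω_n = 12.9 rad/s and ζ = 15.39/(2·12.9) = 0.5965.
%OS = 100·exp(−πζ/√(1−ζ²)) = 9.68%.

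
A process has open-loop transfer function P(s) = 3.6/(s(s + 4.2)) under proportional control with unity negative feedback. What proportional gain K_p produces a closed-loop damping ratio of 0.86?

K_p = 1.66

Closed-loop characteristic equation: s² + 4.2s + K_p·3.6 = 0.
So ω_n = √(3.6K_p) and 2ζω_n = 4.2, giving ζ = 4.2/(2√(3.6K_p)).
Setting ζ = 0.86: √(3.6K_p) = 4.2/(2·0.86) = 2.442, so K_p = 5.963/3.6 = 1.66.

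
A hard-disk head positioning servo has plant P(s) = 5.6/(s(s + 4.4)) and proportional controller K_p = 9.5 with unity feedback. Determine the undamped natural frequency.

ω_n = 7.29 rad/s

1 + K_p·P(s) = 0 gives s² + 4.4s + 53.2 = 0.
So ω_n² = 53.2 ⇒ ω_n = 7.294 rad/s, and ζ = 4.4/(2ω_n) = 0.302.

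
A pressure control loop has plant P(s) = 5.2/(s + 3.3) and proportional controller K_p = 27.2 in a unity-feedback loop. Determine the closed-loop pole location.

s = -144.7

Closed-loop transfer function: T(s) = K_p·P(s)/(1 + K_p·P(s)) = 141.4/(s + 3.3 + 141.4) = 141.4/(s + 144.7).
The closed-loop pole is at s = −144.7.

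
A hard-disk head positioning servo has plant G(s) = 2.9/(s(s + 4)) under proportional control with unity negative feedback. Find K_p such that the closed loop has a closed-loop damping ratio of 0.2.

K_p = 34.5

Closed-loop characteristic equation: s² + 4s + K_p·2.9 = 0.
So ω_n = √(2.9K_p) and 2ζω_n = 4, giving ζ = 4/(2√(2.9K_p)).
Setting ζ = 0.2: √(2.9K_p) = 4/(2·0.2) = 10, so K_p = 100/2.9 = 34.5.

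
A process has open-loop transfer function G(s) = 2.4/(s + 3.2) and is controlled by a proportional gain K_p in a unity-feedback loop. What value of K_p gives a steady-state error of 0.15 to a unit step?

The loop is type 0, so e_ss(step) = 1/(1 + K_pos) with K_pos = K_p·G(0).
G(0) = 0.75. Require 1/(1 + K_p·0.75) = 0.15, so 1 + 0.75·K_p = 6.667.
K_p = (6.667 − 1)/0.75 = 7.56.

K_p = 7.56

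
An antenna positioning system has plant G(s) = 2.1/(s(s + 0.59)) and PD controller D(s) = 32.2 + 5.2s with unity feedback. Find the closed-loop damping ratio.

ζ = 0.7

Forward path: (32.2 + 5.2s)·2.1/(s(s+0.59)). The closed-loop characteristic equation is s² + (0.59 + 2.1·5.2)s + 2.1·32.2 = 0.
That is s² + 11.51s + 67.62 = 0, so ω_n = 8.223 rad/s and ζ = 11.51/(2·8.223) = 0.6999.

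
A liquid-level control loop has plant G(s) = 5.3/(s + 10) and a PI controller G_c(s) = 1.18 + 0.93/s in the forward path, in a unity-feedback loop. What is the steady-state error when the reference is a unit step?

The open loop G_c(s)G(s) has a pole at the origin (type 1), so the static position error constant is infinite and e_ss = 1/(1+∞) = 0.

0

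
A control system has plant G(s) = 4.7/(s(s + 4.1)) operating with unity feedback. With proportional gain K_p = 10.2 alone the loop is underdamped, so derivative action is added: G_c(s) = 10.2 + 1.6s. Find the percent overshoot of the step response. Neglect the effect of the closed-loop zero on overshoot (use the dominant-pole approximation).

0.786%

Forward path: (10.2 + 1.6s)·4.7/(s(s+4.1)). The closed-loop characteristic equation is s² + (4.1 + 4.7·1.6)s + 4.7·10.2 = 0.
That is s² + 11.62s + 47.94 = 0, so ω_n = 6.924 rad/s and ζ = 11.62/(2·6.924) = 0.8391.
%OS = 100·exp(−πζ/√(1−ζ²)) = 0.786%.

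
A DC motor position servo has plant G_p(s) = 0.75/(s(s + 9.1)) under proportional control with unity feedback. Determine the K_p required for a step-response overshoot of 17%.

K_p = 114

From %OS = 100·exp(−πζ/√(1−ζ²)) = 17%, ζ = −ln(0.17)/√(π²+ln²(0.17)) = 0.4913.
Characteristic equation s² + 9.1s + 0.75K_p = 0 gives ζ = 9.1/(2√(0.75K_p)).
Setting ζ = 0.4913: √(0.75K_p) = 9.1/(2·0.4913) = 9.262, so K_p = 85.78/0.75 = 114.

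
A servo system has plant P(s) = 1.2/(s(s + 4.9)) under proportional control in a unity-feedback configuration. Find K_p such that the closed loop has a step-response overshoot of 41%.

K_p = 67.1

From %OS = 100·exp(−πζ/√(1−ζ²)) = 41%, ζ = −ln(0.41)/√(π²+ln²(0.41)) = 0.273.
Characteristic equation s² + 4.9s + 1.2K_p = 0 gives ζ = 4.9/(2√(1.2K_p)).
Setting ζ = 0.273: √(1.2K_p) = 4.9/(2·0.273) = 8.974, so K_p = 80.53/1.2 = 67.1.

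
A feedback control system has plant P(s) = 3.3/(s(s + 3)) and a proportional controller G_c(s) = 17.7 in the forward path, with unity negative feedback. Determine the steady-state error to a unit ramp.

0.0514

The loop has one pole at the origin (type 1). Velocity error constant K_v = lim_{s→0} s·G_c(s)P(s) = 17.7·3.3/3 = 19.47.
Steady-state error to a unit ramp: e_ss = 1/K_v = 0.0514.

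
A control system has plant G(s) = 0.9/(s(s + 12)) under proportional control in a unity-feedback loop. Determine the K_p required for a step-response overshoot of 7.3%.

K_p = 97.6

From %OS = 100·exp(−πζ/√(1−ζ²)) = 7.3%, ζ = −ln(0.073)/√(π²+ln²(0.073)) = 0.6401.
Characteristic equation s² + 12s + 0.9K_p = 0 gives ζ = 12/(2√(0.9K_p)).
Setting ζ = 0.6401: √(0.9K_p) = 12/(2·0.6401) = 9.374, so K_p = 87.87/0.9 = 97.6.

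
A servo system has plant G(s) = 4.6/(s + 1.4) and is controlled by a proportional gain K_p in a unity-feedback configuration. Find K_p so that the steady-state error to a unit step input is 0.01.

K_p = 30.1

The loop is type 0, so e_ss(step) = 1/(1 + K_pos) with K_pos = K_p·G(0).
G(0) = 3.286. Require 1/(1 + K_p·3.286) = 0.01, so 1 + 3.286·K_p = 100.
K_p = (100 − 1)/3.286 = 30.1.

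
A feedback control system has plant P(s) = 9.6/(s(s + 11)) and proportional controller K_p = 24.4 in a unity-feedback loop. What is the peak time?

Closed-loop characteristic equation: s² + 11s + 234.2 = 0, so ω_n = 15.3 rad/s and ζ = 11/(2·15.3) = 0.3594.
Damped frequency ω_d = ω_n√(1−ζ²) = 14.28 rad/s, so peak time T_p = π/ω_d = 0.22 s.

T_p = 0.22 s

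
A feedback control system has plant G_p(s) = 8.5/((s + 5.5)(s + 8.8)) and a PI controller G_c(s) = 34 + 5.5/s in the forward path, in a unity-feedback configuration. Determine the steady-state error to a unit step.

0

The open loop G_c(s)G_p(s) has a pole at the origin (type 1), so the static position error constant is infinite and e_ss = 1/(1+∞) = 0.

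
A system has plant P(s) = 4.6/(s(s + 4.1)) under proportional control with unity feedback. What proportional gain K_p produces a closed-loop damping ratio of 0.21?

K_p = 20.7

Closed-loop characteristic equation: s² + 4.1s + K_p·4.6 = 0.
So ω_n = √(4.6K_p) and 2ζω_n = 4.1, giving ζ = 4.1/(2√(4.6K_p)).
Setting ζ = 0.21: √(4.6K_p) = 4.1/(2·0.21) = 9.762, so K_p = 95.29/4.6 = 20.7.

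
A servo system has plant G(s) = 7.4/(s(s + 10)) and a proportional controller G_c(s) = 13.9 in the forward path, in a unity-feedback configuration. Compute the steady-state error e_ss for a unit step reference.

0

The open loop G_c(s)G(s) has a pole at the origin (type 1), so the static position error constant is infinite and e_ss = 1/(1+∞) = 0.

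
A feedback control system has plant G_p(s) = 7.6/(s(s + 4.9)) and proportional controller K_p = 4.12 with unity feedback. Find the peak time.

T_p = 0.624 s

From 1 + K_pG_p(s) = 0: s² + 4.9s + 31.31 = 0 ⇒ ω_n = 5.596, ζ = 0.4378.
Damped frequency ω_d = ω_n√(1−ζ²) = 5.031 rad/s, so peak time T_p = π/ω_d = 0.624 s.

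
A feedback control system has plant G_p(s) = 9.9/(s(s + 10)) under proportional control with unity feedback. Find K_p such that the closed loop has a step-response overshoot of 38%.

K_p = 29.1

From %OS = 100·exp(−πζ/√(1−ζ²)) = 38%, ζ = −ln(0.38)/√(π²+ln²(0.38)) = 0.2943.
Characteristic equation s² + 10s + 9.9K_p = 0 gives ζ = 10/(2√(9.9K_p)).
Setting ζ = 0.2943: √(9.9K_p) = 10/(2·0.2943) = 16.99, so K_p = 288.5/9.9 = 29.1.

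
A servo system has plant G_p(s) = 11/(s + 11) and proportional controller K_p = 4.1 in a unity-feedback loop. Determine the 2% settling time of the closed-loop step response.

Closed-loop transfer function: T(s) = K_p·G_p(s)/(1 + K_p·G_p(s)) = 45.1/(s + 11 + 45.1) = 45.1/(s + 56.1).
Time constant τ = 1/56.1 = 0.01783 s, so the 2% settling time is about 4τ = 0.0713 s.

T_s ≈ 0.0713 s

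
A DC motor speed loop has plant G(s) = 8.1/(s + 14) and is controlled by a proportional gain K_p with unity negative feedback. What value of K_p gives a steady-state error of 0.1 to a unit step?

For a type-0 loop with proportional control, e_ss = 1/(1 + K_p·G(0)).
G(0) = 0.5786. Require 1/(1 + K_p·0.5786) = 0.1, so 1 + 0.5786·K_p = 10.
K_p = (10 − 1)/0.5786 = 15.6.

K_p = 15.6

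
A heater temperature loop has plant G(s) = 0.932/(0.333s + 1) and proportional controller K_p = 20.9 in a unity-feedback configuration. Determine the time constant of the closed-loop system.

Closed loop: T(s) = K_p·G/(1+K_p·G) = 19.48/(0.333s + 1 + 19.48), with pole at s = −(1 + 19.48)/0.333 = −61.5.
Closed-loop time constant τ = 1/61.5 = 0.0163 s.

τ = 0.0163 s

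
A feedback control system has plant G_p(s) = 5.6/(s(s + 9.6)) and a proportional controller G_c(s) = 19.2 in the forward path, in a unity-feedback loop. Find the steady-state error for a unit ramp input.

0.0893

The loop has one pole at the origin (type 1). Velocity error constant K_v = lim_{s→0} s·G_c(s)G_p(s) = 19.2·5.6/9.6 = 11.2.
Steady-state error to a unit ramp: e_ss = 1/K_v = 0.0893.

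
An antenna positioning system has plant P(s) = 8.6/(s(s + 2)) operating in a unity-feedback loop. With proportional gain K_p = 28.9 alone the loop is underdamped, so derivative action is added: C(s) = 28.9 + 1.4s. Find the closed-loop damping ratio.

Forward path: (28.9 + 1.4s)·8.6/(s(s+2)). The closed-loop characteristic equation is s² + (2 + 8.6·1.4)s + 8.6·28.9 = 0.
That is s² + 14.04s + 248.5 = 0, so ω_n = 15.77 rad/s and ζ = 14.04/(2·15.77) = 0.4453.

ζ = 0.445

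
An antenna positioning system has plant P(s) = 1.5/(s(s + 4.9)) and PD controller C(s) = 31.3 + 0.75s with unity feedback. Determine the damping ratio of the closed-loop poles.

ζ = 0.44

Forward path: (31.3 + 0.75s)·1.5/(s(s+4.9)). The closed-loop characteristic equation is s² + (4.9 + 1.5·0.75)s + 1.5·31.3 = 0.
That is s² + 6.025s + 46.95 = 0, so ω_n = 6.852 rad/s and ζ = 6.025/(2·6.852) = 0.4397.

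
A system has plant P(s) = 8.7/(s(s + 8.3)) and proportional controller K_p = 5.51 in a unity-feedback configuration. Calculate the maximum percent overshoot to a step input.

From 1 + K_pP(s) = 0: s² + 8.3s + 47.94 = 0 ⇒ ω_n = 6.924, ζ = 0.5994.
%OS = 100·exp(−πζ/√(1−ζ²)) = 100·exp(−π·0.5994/√0.6407) = 9.51%.

9.51%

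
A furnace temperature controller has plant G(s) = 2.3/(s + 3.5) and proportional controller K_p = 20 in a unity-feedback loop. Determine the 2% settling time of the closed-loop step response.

T_s ≈ 0.0808 s

Closed-loop transfer function: T(s) = K_p·G(s)/(1 + K_p·G(s)) = 46/(s + 3.5 + 46) = 46/(s + 49.5).
Time constant τ = 1/49.5 = 0.0202 s, so the 2% settling time is about 4τ = 0.0808 s.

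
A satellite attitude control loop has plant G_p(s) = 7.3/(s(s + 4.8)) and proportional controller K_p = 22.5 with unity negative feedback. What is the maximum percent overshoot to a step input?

54.9%

From 1 + K_pG_p(s) = 0: s² + 4.8s + 164.2 = 0 ⇒ ω_n = 12.82, ζ = 0.1873.
%OS = 100·exp(−πζ/√(1−ζ²)) = 100·exp(−π·0.1873/√0.9649) = 54.9%.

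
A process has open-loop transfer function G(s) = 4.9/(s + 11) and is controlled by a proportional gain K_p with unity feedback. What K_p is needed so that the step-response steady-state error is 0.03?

K_p = 72.6

For a type-0 loop with proportional control, e_ss = 1/(1 + K_p·G(0)).
G(0) = 0.4455. Require 1/(1 + K_p·0.4455) = 0.03, so 1 + 0.4455·K_p = 33.33.
K_p = (33.33 − 1)/0.4455 = 72.6.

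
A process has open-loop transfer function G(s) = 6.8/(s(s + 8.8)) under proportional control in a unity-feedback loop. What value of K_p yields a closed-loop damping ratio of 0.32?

Closed-loop characteristic equation: s² + 8.8s + K_p·6.8 = 0.
So ω_n = √(6.8K_p) and 2ζω_n = 8.8, giving ζ = 8.8/(2√(6.8K_p)).
Setting ζ = 0.32: √(6.8K_p) = 8.8/(2·0.32) = 13.75, so K_p = 189.1/6.8 = 27.8.

K_p = 27.8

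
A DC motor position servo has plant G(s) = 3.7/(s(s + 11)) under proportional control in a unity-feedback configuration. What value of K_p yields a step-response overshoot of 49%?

From %OS = 100·exp(−πζ/√(1−ζ²)) = 49%, ζ = −ln(0.49)/√(π²+ln²(0.49)) = 0.2214.
Characteristic equation s² + 11s + 3.7K_p = 0 gives ζ = 11/(2√(3.7K_p)).
Setting ζ = 0.2214: √(3.7K_p) = 11/(2·0.2214) = 24.84, so K_p = 617/3.7 = 167.

K_p = 167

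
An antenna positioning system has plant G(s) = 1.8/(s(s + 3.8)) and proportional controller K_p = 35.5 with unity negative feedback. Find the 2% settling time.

T_s ≈ 2.11 s

Closed-loop characteristic equation: s² + 3.8s + 63.9 = 0, so ω_n = 7.994 rad/s and ζ = 3.8/(2·7.994) = 0.2377.
2% settling time T_s ≈ 4/(ζω_n) = 4/1.9 = 2.11 s.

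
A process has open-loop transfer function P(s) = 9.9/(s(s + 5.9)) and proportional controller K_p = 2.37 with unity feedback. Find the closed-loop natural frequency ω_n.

The closed-loop denominator is s(s+5.9) + 2.37·9.9 = s² + 5.9s + 23.46.
Matching s² + 2ζω_n s + ω_n²: ω_n = √23.46 = 4.844 rad/s and 2ζω_n = 5.9, so ζ = 5.9/(2·4.844) = 0.609.

ω_n = 4.84 rad/s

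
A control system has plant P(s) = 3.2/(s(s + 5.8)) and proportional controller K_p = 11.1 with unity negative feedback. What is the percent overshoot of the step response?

From 1 + K_pP(s) = 0: s² + 5.8s + 35.52 = 0 ⇒ ω_n = 5.96, ζ = 0.4866.
%OS = 100·exp(−πζ/√(1−ζ²)) = 100·exp(−π·0.4866/√0.7632) = 17.4%.

17.4%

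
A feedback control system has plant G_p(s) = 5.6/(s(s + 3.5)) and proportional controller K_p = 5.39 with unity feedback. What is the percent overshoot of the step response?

34.8%

Closed-loop characteristic equation: s² + 3.5s + 30.18 = 0, so ω_n = 5.494 rad/s and ζ = 3.5/(2·5.494) = 0.3185.
%OS = 100·exp(−πζ/√(1−ζ²)) = 100·exp(−π·0.3185/√0.8985) = 34.8%.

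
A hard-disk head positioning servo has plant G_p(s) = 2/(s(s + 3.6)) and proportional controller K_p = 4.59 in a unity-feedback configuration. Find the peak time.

T_p = 1.29 s

The closed-loop denominator s² + 3.6s + 9.18 gives ω_n = √9.18 = 3.03 and ζ = 3.6/(2ω_n) = 0.5941.
Damped frequency ω_d = ω_n√(1−ζ²) = 2.437 rad/s, so peak time T_p = π/ω_d = 1.29 s.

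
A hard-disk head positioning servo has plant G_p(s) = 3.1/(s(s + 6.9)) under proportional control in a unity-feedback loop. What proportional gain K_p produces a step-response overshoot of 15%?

From %OS = 100·exp(−πζ/√(1−ζ²)) = 15%, ζ = −ln(0.15)/√(π²+ln²(0.15)) = 0.5169.
Characteristic equation s² + 6.9s + 3.1K_p = 0 gives ζ = 6.9/(2√(3.1K_p)).
Setting ζ = 0.5169: √(3.1K_p) = 6.9/(2·0.5169) = 6.674, so K_p = 44.54/3.1 = 14.4.

K_p = 14.4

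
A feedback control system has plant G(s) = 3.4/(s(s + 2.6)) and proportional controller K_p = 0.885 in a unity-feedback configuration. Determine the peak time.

From 1 + K_pG(s) = 0: s² + 2.6s + 3.009 = 0 ⇒ ω_n = 1.735, ζ = 0.7494.
Damped frequency ω_d = ω_n√(1−ζ²) = 1.148 rad/s, so peak time T_p = π/ω_d = 2.74 s.

T_p = 2.74 s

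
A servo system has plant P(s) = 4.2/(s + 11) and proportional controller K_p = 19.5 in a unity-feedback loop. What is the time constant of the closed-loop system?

τ = 0.0108 s

Closed-loop transfer function: T(s) = K_p·P(s)/(1 + K_p·P(s)) = 81.9/(s + 11 + 81.9) = 81.9/(s + 92.9).
Time constant τ = 1/92.9 = 0.0108 s.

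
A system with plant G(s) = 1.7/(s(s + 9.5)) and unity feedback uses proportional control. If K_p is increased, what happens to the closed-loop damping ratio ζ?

ζ = 9.5/(2√(1.7K_p)); increasing K_p raises the denominator, so ζ falls.

decrease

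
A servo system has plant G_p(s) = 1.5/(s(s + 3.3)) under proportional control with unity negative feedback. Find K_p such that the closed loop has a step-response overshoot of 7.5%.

From %OS = 100·exp(−πζ/√(1−ζ²)) = 7.5%, ζ = −ln(0.075)/√(π²+ln²(0.075)) = 0.6362.
Characteristic equation s² + 3.3s + 1.5K_p = 0 gives ζ = 3.3/(2√(1.5K_p)).
Setting ζ = 0.6362: √(1.5K_p) = 3.3/(2·0.6362) = 2.594, so K_p = 6.727/1.5 = 4.48.

K_p = 4.48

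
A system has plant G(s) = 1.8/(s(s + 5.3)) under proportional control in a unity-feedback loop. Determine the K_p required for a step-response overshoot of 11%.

From %OS = 100·exp(−πζ/√(1−ζ²)) = 11%, ζ = −ln(0.11)/√(π²+ln²(0.11)) = 0.5749.
Characteristic equation s² + 5.3s + 1.8K_p = 0 gives ζ = 5.3/(2√(1.8K_p)).
Setting ζ = 0.5749: √(1.8K_p) = 5.3/(2·0.5749) = 4.61, so K_p = 21.25/1.8 = 11.8.

K_p = 11.8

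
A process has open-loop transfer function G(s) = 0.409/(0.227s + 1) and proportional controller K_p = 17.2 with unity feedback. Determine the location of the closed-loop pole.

Closed loop: T(s) = K_p·G/(1+K_p·G) = 7.035/(0.227s + 1 + 7.035), with pole at s = −(1 + 7.035)/0.227 = −35.4.

s = -35.4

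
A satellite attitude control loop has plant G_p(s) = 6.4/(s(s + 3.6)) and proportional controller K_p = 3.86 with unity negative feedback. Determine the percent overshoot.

The closed-loop denominator s² + 3.6s + 24.7 gives ω_n = √24.7 = 4.97 and ζ = 3.6/(2ω_n) = 0.3622.
%OS = 100·exp(−πζ/√(1−ζ²)) = 100·exp(−π·0.3622/√0.8688) = 29.5%.

29.5%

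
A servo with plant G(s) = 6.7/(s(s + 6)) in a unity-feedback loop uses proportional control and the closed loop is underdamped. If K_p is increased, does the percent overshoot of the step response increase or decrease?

increase

ζ = 6/(2√(6.7K_p)) decreases as K_p grows; lower damping means more overshoot.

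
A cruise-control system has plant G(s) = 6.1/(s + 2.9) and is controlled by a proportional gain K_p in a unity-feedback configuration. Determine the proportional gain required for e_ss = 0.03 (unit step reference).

The loop is type 0, so e_ss(step) = 1/(1 + K_pos) with K_pos = K_p·G(0).
G(0) = 2.103. Require 1/(1 + K_p·2.103) = 0.03, so 1 + 2.103·K_p = 33.33.
K_p = (33.33 − 1)/2.103 = 15.4.

K_p = 15.4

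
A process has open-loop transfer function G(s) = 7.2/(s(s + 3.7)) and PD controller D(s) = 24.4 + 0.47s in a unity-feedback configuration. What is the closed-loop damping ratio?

ζ = 0.267

Forward path: (24.4 + 0.47s)·7.2/(s(s+3.7)). The closed-loop characteristic equation is s² + (3.7 + 7.2·0.47)s + 7.2·24.4 = 0.
That is s² + 7.084s + 175.7 = 0, so ω_n = 13.25 rad/s and ζ = 7.084/(2·13.25) = 0.2672.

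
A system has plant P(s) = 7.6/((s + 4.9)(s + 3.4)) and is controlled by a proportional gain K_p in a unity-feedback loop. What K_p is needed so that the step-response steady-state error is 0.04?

K_p = 52.6

Steady-state error for a unit step on this type-0 loop is 1/(1 + K_p·P(0)).
P(0) = 0.4562. Require 1/(1 + K_p·0.4562) = 0.04, so 1 + 0.4562·K_p = 25.
K_p = (25 − 1)/0.4562 = 52.6.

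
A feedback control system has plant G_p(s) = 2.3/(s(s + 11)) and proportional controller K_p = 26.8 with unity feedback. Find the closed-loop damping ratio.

The closed-loop denominator is s(s+11) + 26.8·2.3 = s² + 11s + 61.64.
Matching s² + 2ζω_n s + ω_n²: ω_n = √61.64 = 7.851 rad/s and 2ζω_n = 11, so ζ = 11/(2·7.851) = 0.701.

ζ = 0.701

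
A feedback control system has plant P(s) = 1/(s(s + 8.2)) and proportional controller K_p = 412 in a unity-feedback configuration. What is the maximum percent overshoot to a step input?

The closed-loop denominator s² + 8.2s + 412 gives ω_n = √412 = 20.3 and ζ = 8.2/(2ω_n) = 0.202.
%OS = 100·exp(−πζ/√(1−ζ²)) = 100·exp(−π·0.202/√0.9592) = 52.3%.

52.3%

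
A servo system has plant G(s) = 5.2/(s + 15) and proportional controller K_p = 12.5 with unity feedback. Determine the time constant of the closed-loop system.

τ = 0.0125 s

Closed-loop transfer function: T(s) = K_p·G(s)/(1 + K_p·G(s)) = 65/(s + 15 + 65) = 65/(s + 80).
Time constant τ = 1/80 = 0.0125 s.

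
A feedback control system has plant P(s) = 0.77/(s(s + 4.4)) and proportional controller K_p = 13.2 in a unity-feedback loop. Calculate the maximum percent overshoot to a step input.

From 1 + K_pP(s) = 0: s² + 4.4s + 10.16 = 0 ⇒ ω_n = 3.188, ζ = 0.6901.
%OS = 100·exp(−πζ/√(1−ζ²)) = 100·exp(−π·0.6901/√0.5238) = 5%.

5%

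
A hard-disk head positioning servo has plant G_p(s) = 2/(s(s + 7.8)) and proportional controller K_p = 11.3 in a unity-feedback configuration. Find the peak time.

The closed-loop denominator s² + 7.8s + 22.6 gives ω_n = √22.6 = 4.754 and ζ = 7.8/(2ω_n) = 0.8204.
Damped frequency ω_d = ω_n√(1−ζ²) = 2.718 rad/s, so peak time T_p = π/ω_d = 1.16 s.

T_p = 1.16 s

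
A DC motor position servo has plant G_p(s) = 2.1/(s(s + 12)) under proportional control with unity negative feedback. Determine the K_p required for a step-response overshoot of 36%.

From %OS = 100·exp(−πζ/√(1−ζ²)) = 36%, ζ = −ln(0.36)/√(π²+ln²(0.36)) = 0.3093.
Characteristic equation s² + 12s + 2.1K_p = 0 gives ζ = 12/(2√(2.1K_p)).
Setting ζ = 0.3093: √(2.1K_p) = 12/(2·0.3093) = 19.4, so K_p = 376.4/2.1 = 179.

K_p = 179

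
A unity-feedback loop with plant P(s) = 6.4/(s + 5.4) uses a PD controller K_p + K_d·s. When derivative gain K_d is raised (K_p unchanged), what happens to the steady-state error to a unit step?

unchanged

At s = 0 the derivative term contributes nothing: C(0) = K_p regardless of K_d, so K_pos = K_p·P(0) and e_ss are unchanged.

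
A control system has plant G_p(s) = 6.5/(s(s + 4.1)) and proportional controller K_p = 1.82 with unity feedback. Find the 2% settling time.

T_s ≈ 1.95 s

The closed-loop denominator s² + 4.1s + 11.83 gives ω_n = √11.83 = 3.439 and ζ = 4.1/(2ω_n) = 0.596.
2% settling time T_s ≈ 4/(ζω_n) = 4/2.05 = 1.95 s.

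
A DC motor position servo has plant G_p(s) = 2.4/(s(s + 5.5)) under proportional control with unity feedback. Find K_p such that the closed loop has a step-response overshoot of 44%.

From %OS = 100·exp(−πζ/√(1−ζ²)) = 44%, ζ = −ln(0.44)/√(π²+ln²(0.44)) = 0.2528.
Characteristic equation s² + 5.5s + 2.4K_p = 0 gives ζ = 5.5/(2√(2.4K_p)).
Setting ζ = 0.2528: √(2.4K_p) = 5.5/(2·0.2528) = 10.88, so K_p = 118.3/2.4 = 49.3.

K_p = 49.3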